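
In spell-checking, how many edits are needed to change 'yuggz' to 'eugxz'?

Let D[i][j] be the edit distance between the first i characters of 'yuggz' and the first j characters of 'eugxz', with D[i][0] = i, D[0][j] = j, and D[i][j] = D[i-1][j-1] if the characters match, else 1 + min(D[i-1][j], D[i][j-1], D[i-1][j-1]). Filling the table (rows: prefixes of 'yuggz', columns: prefixes of 'eugxz'):
     ε  e  u  g  x  z
  ε  0  1  2  3  4  5
  y  1  1  2  3  4  5
  u  2  2  1  2  3  4
  g  3  3  2  1  2  3
  g  4  4  3  2  2  3
  z  5  5  4  3  3  2
The bottom-right entry gives D[5][5] = 2, so no sequence of fewer than 2 edits works. Backtracking through the table gives one optimal edit sequence (2 edits):
  yuggz → euggz (sub y→e @1)
  euggz → eugxz (sub g→x @4)
Edit distance = 2.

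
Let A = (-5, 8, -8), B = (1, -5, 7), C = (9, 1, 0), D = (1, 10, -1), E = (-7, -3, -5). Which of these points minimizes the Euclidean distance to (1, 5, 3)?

Distances: d(A) ≈ 12.8841, d(B) ≈ 10.7703, d(C) ≈ 9.434, d(D) ≈ 6.4031, d(E) ≈ 13.8564. Nearest: D = (1, 10, -1) with distance 6.4031.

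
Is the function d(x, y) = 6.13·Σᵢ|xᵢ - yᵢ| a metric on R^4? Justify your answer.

Yes. The L1 (Manhattan) norm induces a metric on R^4, and multiplying a metric by a positive constant 6.13 > 0 preserves all four axioms: non-negativity (6.13·||x-y|| ≥ 0), identity (6.13·||x-y|| = 0 ⟺ ||x-y|| = 0 ⟺ x = y), symmetry (||x-y|| = ||y-x||), and the triangle inequality (6.13·||x-z|| ≤ 6.13·||x-y|| + 6.13·||y-z||). So d is a metric.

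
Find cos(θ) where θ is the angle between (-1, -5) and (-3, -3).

With u = (-1, -5), v = (-3, -3):
u·v = (-1)·(-3) + (-5)·(-3) = 3 + 15 = 18.
|u| = √((-1)² + (-5)²) = √26, |v| = √((-3)² + (-3)²) = √18, so |u||v| = √(26·18) = √468.
cos θ = (u·v)/(|u||v|) = 18/√468 ≈ 0.8321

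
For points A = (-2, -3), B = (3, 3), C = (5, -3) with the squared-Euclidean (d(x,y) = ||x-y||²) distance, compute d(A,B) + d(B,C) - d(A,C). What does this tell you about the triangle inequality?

d(A,B) = 5² + 6² = 61, d(B,C) = 2² + 6² = 40, d(A,C) = 7² + 0² = 49.
d(A,B) + d(B,C) - d(A,C) = 61 + 40 - 49 = 101 - 49 = 52. This is ≥ 0, so the triangle inequality holds for these points.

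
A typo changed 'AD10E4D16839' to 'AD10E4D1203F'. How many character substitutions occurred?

Differing positions: 9, 10, 12. Hamming distance = 3.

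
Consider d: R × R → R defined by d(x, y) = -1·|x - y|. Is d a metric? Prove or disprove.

No. With c = -1 < 0, d fails non-negativity: d(4, 9) = -1·|4 - 9| = -1·5 = -5 < 0.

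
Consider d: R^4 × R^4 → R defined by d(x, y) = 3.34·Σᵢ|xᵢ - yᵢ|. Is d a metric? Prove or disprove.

Yes. The L1 (Manhattan) norm induces a metric on R^4, and multiplying a metric by a positive constant 3.34 > 0 preserves all four axioms: non-negativity (3.34·||x-y|| ≥ 0), identity (3.34·||x-y|| = 0 ⟺ ||x-y|| = 0 ⟺ x = y), symmetry (||x-y|| = ||y-x||), and the triangle inequality (3.34·||x-z|| ≤ 3.34·||x-y|| + 3.34·||y-z||). So d is a metric.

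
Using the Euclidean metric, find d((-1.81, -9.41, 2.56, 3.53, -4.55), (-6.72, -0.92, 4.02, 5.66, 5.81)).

√(Σ(x_i - y_i)²) = √((-1.81 - (-6.72))² + (-9.41 - (-0.92))² + (2.56 - 4.02)² + (3.53 - 5.66)² + (-4.55 - 5.81)²)
= √(4.91² + (-8.49)² + (-1.46)² + (-2.13)² + (-10.36)²) = √(24.1081 + 72.0801 + 2.1316 + 4.5369 + 107.3296) = √210.1863 ≈ 14.4978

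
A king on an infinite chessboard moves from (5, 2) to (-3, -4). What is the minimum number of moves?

max(|x_i - y_i|) = max(|5 - (-3)|, |2 - (-4)|) = max(8, 6) = 8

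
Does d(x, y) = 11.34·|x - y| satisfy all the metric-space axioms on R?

Yes. Since |x - y| is a metric on R and 11.34 > 0, the positive scalar multiple 11.34·|x - y| is also a metric: scaling by a positive constant preserves non-negativity, identity (d=0 ⟺ |x-y|=0 ⟺ x=y), symmetry, and the triangle inequality.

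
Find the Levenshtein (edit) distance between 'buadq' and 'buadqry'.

Let D[i][j] be the edit distance between the first i characters of 'buadq' and the first j characters of 'buadqry', with D[i][0] = i, D[0][j] = j, and D[i][j] = D[i-1][j-1] if the characters match, else 1 + min(D[i-1][j], D[i][j-1], D[i-1][j-1]). Filling the table (rows: prefixes of 'buadq', columns: prefixes of 'buadqry'):
     ε  b  u  a  d  q  r  y
  ε  0  1  2  3  4  5  6  7
  b  1  0  1  2  3  4  5  6
  u  2  1  0  1  2  3  4  5
  a  3  2  1  0  1  2  3  4
  d  4  3  2  1  0  1  2  3
  q  5  4  3  2  1  0  1  2
The bottom-right entry gives D[5][7] = 2, so no sequence of fewer than 2 edits works. Backtracking through the table gives one optimal edit sequence (2 edits):
  buadq → buadqr (ins r @6)
  buadqr → buadqry (ins y @7)
Edit distance = 2.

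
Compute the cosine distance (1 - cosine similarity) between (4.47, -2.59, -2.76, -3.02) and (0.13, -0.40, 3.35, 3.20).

With u = (4.47, -2.59, -2.76, -3.02), v = (0.13, -0.40, 3.35, 3.20):
u·v = 4.47·0.13 + (-2.59)·(-0.4) + (-2.76)·3.35 + (-3.02)·3.2 = 0.5811 + 1.036 + (-9.246) + (-9.664) = -17.2929.
|u| = √(4.47² + (-2.59)² + (-2.76)² + (-3.02)²) = √(19.9809 + 6.7081 + 7.6176 + 9.1204) = √43.427, |v| = √(0.13² + (-0.4)² + 3.35² + 3.2²) = √(0.0169 + 0.16 + 11.2225 + 10.24) = √21.6394.
cos θ = (u·v)/(|u||v|) = -17.2929/(√43.427·√21.6394) ≈ -0.5641
Cosine distance = 1 - cos θ ≈ 1 - (-0.5641) = 1.5641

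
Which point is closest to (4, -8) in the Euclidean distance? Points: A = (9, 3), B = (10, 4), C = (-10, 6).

Distances: d(A) ≈ 12.083, d(B) ≈ 13.4164, d(C) ≈ 19.799. Nearest: A = (9, 3) with distance 12.083.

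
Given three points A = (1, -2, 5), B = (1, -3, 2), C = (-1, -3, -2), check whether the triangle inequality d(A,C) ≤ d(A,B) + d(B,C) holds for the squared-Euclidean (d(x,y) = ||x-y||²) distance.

d(A,B) = 0² + 1² + 3² = 10, d(B,C) = 2² + 0² + 4² = 20, d(A,C) = 2² + 1² + 7² = 54.
d(A,C) = 54 > 10 + 20 = 30. Triangle inequality is VIOLATED. (Squared-Euclidean is not a metric — this is a counterexample.)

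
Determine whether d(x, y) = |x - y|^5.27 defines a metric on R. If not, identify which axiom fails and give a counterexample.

No. d(x,y) = |x-y|^5.27 fails the triangle inequality since p = 5.27 > 1. Counterexample: x = -3, y = -1, z = 10. d(x,z) = |-3 - 10|^5.27 = 13^5.27 ≈ 742132.5269, but d(x,y) + d(y,z) = 2^5.27 + 11^5.27 ≈ 38.5859 + 307708.47 = 307747.0559. Since 742132.5269 > 307747.0559, the triangle inequality is violated.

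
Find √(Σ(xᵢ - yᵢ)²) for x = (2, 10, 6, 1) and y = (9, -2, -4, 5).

√(Σ(x_i - y_i)²) = √((2 - 9)² + (10 - (-2))² + (6 - (-4))² + (1 - 5)²)
= √((-7)² + 12² + 10² + (-4)²) = √(49 + 144 + 100 + 16) = √309 ≈ 17.5784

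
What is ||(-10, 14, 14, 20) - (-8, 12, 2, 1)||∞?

max(|x_i - y_i|) = max(|-10 - (-8)|, |14 - 12|, |14 - 2|, |20 - 1|) = max(2, 2, 12, 19) = 19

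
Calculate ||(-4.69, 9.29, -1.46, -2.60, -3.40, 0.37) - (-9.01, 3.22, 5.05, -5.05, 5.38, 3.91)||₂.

√(Σ(x_i - y_i)²) = √((-4.69 - (-9.01))² + (9.29 - 3.22)² + (-1.46 - 5.05)² + (-2.6 - (-5.05))² + (-3.4 - 5.38)² + (0.37 - 3.91)²)
= √(4.32² + 6.07² + (-6.51)² + 2.45² + (-8.78)² + (-3.54)²) = √(18.6624 + 36.8449 + 42.3801 + 6.0025 + 77.0884 + 12.5316) = √193.5099 ≈ 13.9108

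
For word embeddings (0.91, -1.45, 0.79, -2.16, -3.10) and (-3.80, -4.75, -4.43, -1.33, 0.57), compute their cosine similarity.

With u = (0.91, -1.45, 0.79, -2.16, -3.10), v = (-3.80, -4.75, -4.43, -1.33, 0.57):
u·v = 0.91·(-3.8) + (-1.45)·(-4.75) + 0.79·(-4.43) + (-2.16)·(-1.33) + (-3.1)·0.57 = (-3.458) + 6.8875 + (-3.4997) + 2.8728 + (-1.767) = 1.0356.
|u| = √(0.91² + (-1.45)² + 0.79² + (-2.16)² + (-3.1)²) = √(0.8281 + 2.1025 + 0.6241 + 4.6656 + 9.61) = √17.8303, |v| = √((-3.8)² + (-4.75)² + (-4.43)² + (-1.33)² + 0.57²) = √(14.44 + 22.5625 + 19.6249 + 1.7689 + 0.3249) = √58.7212.
cos θ = (u·v)/(|u||v|) = 1.0356/(√17.8303·√58.7212) ≈ 0.032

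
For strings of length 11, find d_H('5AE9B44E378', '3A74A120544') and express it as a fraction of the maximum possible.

Differing positions: 1, 3, 4, 5, 6, 7, 8, 9, 10, 11. Hamming distance = 10. The maximum possible Hamming distance for length-11 strings is 11, so d_H/11 = 10/11 ≈ 0.9091.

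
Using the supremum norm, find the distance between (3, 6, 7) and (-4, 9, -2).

max(|x_i - y_i|) = max(|3 - (-4)|, |6 - 9|, |7 - (-2)|) = max(7, 3, 9) = 9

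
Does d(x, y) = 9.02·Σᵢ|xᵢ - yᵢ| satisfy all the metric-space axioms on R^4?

Yes. The L1 (Manhattan) norm induces a metric on R^4, and multiplying a metric by a positive constant 9.02 > 0 preserves all four axioms: non-negativity (9.02·||x-y|| ≥ 0), identity (9.02·||x-y|| = 0 ⟺ ||x-y|| = 0 ⟺ x = y), symmetry (||x-y|| = ||y-x||), and the triangle inequality (9.02·||x-z|| ≤ 9.02·||x-y|| + 9.02·||y-z||). So d is a metric.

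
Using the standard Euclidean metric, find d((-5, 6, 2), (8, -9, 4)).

√(Σ(x_i - y_i)²) = √((-5 - 8)² + (6 - (-9))² + (2 - 4)²)
= √((-13)² + 15² + (-2)²) = √(169 + 225 + 4) = √398 ≈ 19.9499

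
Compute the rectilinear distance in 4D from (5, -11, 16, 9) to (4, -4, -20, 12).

Σ|x_i - y_i| = |5 - 4| + |-11 - (-4)| + |16 - (-20)| + |9 - 12| = 1 + 7 + 36 + 3 = 47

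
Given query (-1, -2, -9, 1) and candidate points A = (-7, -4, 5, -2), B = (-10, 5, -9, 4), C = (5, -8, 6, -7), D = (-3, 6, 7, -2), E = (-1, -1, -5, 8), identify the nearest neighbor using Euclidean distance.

Distances: d(A) ≈ 15.6525, d(B) ≈ 11.7898, d(C) = 19, d(D) ≈ 18.2483, d(E) ≈ 8.124. Nearest: E = (-1, -1, -5, 8) with distance 8.124.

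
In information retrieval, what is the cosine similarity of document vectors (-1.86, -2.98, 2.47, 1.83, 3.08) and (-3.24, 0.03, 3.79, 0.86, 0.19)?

With u = (-1.86, -2.98, 2.47, 1.83, 3.08), v = (-3.24, 0.03, 3.79, 0.86, 0.19):
u·v = (-1.86)·(-3.24) + (-2.98)·0.03 + 2.47·3.79 + 1.83·0.86 + 3.08·0.19 = 6.0264 + (-0.0894) + 9.3613 + 1.5738 + 0.5852 = 17.4573.
|u| = √((-1.86)² + (-2.98)² + 2.47² + 1.83² + 3.08²) = √(3.4596 + 8.8804 + 6.1009 + 3.3489 + 9.4864) = √31.2762, |v| = √((-3.24)² + 0.03² + 3.79² + 0.86² + 0.19²) = √(10.4976 + 0.0009 + 14.3641 + 0.7396 + 0.0361) = √25.6383.
cos θ = (u·v)/(|u||v|) = 17.4573/(√31.2762·√25.6383) ≈ 0.6165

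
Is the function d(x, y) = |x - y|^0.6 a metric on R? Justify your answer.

Yes. With 0 < p = 0.6 ≤ 1, d(x,y) = |x-y|^0.6 is a metric on R. Non-negativity and symmetry are immediate; |x-y|^0.6 = 0 ⟺ |x-y| = 0 ⟺ x = y. For the triangle inequality, the function t ↦ t^0.6 is subadditive on [0,∞) when p ≤ 1, so |x-z|^0.6 ≤ (|x-y| + |y-z|)^0.6 ≤ |x-y|^0.6 + |y-z|^0.6.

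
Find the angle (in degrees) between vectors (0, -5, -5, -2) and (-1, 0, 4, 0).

With u = (0, -5, -5, -2), v = (-1, 0, 4, 0):
u·v = 0·(-1) + (-5)·0 + (-5)·4 + (-2)·0 = 0 + 0 + (-20) + 0 = -20.
|u| = √(0² + (-5)² + (-5)² + (-2)²) = √54, |v| = √((-1)² + 0² + 4² + 0²) = √17, so |u||v| = √(54·17) = √918.
cos θ = (u·v)/(|u||v|) = -20/√918 ≈ -0.660098
θ = arccos(-0.660098) ≈ 131.31°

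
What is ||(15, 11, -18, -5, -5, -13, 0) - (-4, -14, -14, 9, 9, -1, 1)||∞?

max(|x_i - y_i|) = max(|15 - (-4)|, |11 - (-14)|, |-18 - (-14)|, |-5 - 9|, |-5 - 9|, |-13 - (-1)|, |0 - 1|) = max(19, 25, 4, 14, 14, 12, 1) = 25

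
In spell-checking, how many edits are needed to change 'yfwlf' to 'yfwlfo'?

Let D[i][j] be the edit distance between the first i characters of 'yfwlf' and the first j characters of 'yfwlfo', with D[i][0] = i, D[0][j] = j, and D[i][j] = D[i-1][j-1] if the characters match, else 1 + min(D[i-1][j], D[i][j-1], D[i-1][j-1]). Filling the table (rows: prefixes of 'yfwlf', columns: prefixes of 'yfwlfo'):
     ε  y  f  w  l  f  o
  ε  0  1  2  3  4  5  6
  y  1  0  1  2  3  4  5
  f  2  1  0  1  2  3  4
  w  3  2  1  0  1  2  3
  l  4  3  2  1  0  1  2
  f  5  4  3  2  1  0  1
The bottom-right entry gives D[5][6] = 1, so no sequence of fewer than 1 edit works. Backtracking through the table gives one optimal edit sequence (1 edit):
  yfwlf → yfwlfo (ins o @6)
Edit distance = 1.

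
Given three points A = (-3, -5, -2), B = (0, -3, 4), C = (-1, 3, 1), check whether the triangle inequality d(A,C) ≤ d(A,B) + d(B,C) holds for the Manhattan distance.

d(A,B) = 3 + 2 + 6 = 11, d(B,C) = 1 + 6 + 3 = 10, d(A,C) = 2 + 8 + 3 = 13.
d(A,C) = 13 ≤ 11 + 10 = 21. Triangle inequality is satisfied.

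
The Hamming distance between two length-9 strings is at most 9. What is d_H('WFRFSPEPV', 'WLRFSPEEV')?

Differing positions: 2, 8. Hamming distance = 2. The maximum possible Hamming distance for length-9 strings is 9, so d_H/9 = 2/9 ≈ 0.2222.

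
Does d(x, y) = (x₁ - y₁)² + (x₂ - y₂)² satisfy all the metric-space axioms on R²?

No. The squared Euclidean distance fails the triangle inequality. Counterexample: x = (0, 0), y = (3, 4), z = (6, 8). d(x,z) = 6² + 8² = 100, but d(x,y) + d(y,z) = (3² + 4²) + (3² + 4²) = 25 + 25 = 50. Since 100 > 50, the triangle inequality is violated. (Note: √d, the ordinary Euclidean distance, IS a metric.)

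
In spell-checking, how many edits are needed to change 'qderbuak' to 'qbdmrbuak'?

Let D[i][j] be the edit distance between the first i characters of 'qderbuak' and the first j characters of 'qbdmrbuak', with D[i][0] = i, D[0][j] = j, and D[i][j] = D[i-1][j-1] if the characters match, else 1 + min(D[i-1][j], D[i][j-1], D[i-1][j-1]). Filling the table (rows: prefixes of 'qderbuak', columns: prefixes of 'qbdmrbuak'):
     ε  q  b  d  m  r  b  u  a  k
  ε  0  1  2  3  4  5  6  7  8  9
  q  1  0  1  2  3  4  5  6  7  8
  d  2  1  1  1  2  3  4  5  6  7
  e  3  2  2  2  2  3  4  5  6  7
  r  4  3  3  3  3  2  3  4  5  6
  b  5  4  3  4  4  3  2  3  4  5
  u  6  5  4  4  5  4  3  2  3  4
  a  7  6  5  5  5  5  4  3  2  3
  k  8  7  6  6  6  6  5  4  3  2
The bottom-right entry gives D[8][9] = 2, so no sequence of fewer than 2 edits works. Backtracking through the table gives one optimal edit sequence (2 edits):
  qderbuak → qbderbuak (ins b @2)
  qbderbuak → qbdmrbuak (sub e→m @4)
Edit distance = 2.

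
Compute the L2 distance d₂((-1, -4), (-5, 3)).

√(Σ(x_i - y_i)²) = √((-1 - (-5))² + (-4 - 3)²)
= √(4² + (-7)²) = √(16 + 49) = √65 ≈ 8.0623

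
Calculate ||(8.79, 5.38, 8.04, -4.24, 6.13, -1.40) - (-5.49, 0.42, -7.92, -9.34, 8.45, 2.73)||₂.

√(Σ(x_i - y_i)²) = √((8.79 - (-5.49))² + (5.38 - 0.42)² + (8.04 - (-7.92))² + (-4.24 - (-9.34))² + (6.13 - 8.45)² + (-1.4 - 2.73)²)
= √(14.28² + 4.96² + 15.96² + 5.1² + (-2.32)² + (-4.13)²) = √(203.9184 + 24.6016 + 254.7216 + 26.01 + 5.3824 + 17.0569) = √531.6909 ≈ 23.0584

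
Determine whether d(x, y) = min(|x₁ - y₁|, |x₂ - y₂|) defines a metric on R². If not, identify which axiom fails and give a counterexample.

No. d fails identity of indiscernibles: take x = (-1, 0) and y = (-1, 3). Then d(x,y) = min(|-1 - (-1)|, |0 - 3|) = min(0, 3) = 0, yet x ≠ y.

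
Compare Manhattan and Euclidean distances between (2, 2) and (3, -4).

L1 = |2 - 3| + |2 - (-4)| = 1 + 6 = 7
L2 = √(1² + 6²) = √37 ≈ 6.0828
L1 ≥ L2 always (equality iff movement is along one axis); L1 > L2 here.
Ratio L1/L2 = 7/√37 ≈ 1.1508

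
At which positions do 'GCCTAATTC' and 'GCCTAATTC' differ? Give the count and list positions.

Differing positions: none. Hamming distance = 0.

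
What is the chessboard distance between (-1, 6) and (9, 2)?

max(|x_i - y_i|) = max(|-1 - 9|, |6 - 2|) = max(10, 4) = 10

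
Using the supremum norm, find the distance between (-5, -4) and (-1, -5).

max(|x_i - y_i|) = max(|-5 - (-1)|, |-4 - (-5)|) = max(4, 1) = 4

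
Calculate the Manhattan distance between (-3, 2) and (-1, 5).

Σ|x_i - y_i| = |-3 - (-1)| + |2 - 5| = 2 + 3 = 5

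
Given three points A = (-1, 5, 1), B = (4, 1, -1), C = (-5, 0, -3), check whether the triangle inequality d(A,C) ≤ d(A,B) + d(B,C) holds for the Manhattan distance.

d(A,B) = 5 + 4 + 2 = 11, d(B,C) = 9 + 1 + 2 = 12, d(A,C) = 4 + 5 + 4 = 13.
d(A,C) = 13 ≤ 11 + 12 = 23. Triangle inequality is satisfied.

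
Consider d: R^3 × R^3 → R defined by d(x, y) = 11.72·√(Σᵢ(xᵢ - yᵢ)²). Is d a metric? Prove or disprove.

Yes. The L2 (Euclidean) norm induces a metric on R^3, and multiplying a metric by a positive constant 11.72 > 0 preserves all four axioms: non-negativity (11.72·||x-y|| ≥ 0), identity (11.72·||x-y|| = 0 ⟺ ||x-y|| = 0 ⟺ x = y), symmetry (||x-y|| = ||y-x||), and the triangle inequality (11.72·||x-z|| ≤ 11.72·||x-y|| + 11.72·||y-z||). So d is a metric.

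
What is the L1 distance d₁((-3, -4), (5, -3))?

Σ|x_i - y_i| = |-3 - 5| + |-4 - (-3)| = 8 + 1 = 9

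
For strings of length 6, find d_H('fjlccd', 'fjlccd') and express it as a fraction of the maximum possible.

Differing positions: none. Hamming distance = 0. The maximum possible Hamming distance for length-6 strings is 6, so d_H/6 = 0/6 = 0.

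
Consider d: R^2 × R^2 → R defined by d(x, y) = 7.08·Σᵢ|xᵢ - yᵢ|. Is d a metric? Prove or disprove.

Yes. The L1 (Manhattan) norm induces a metric on R^2, and multiplying a metric by a positive constant 7.08 > 0 preserves all four axioms: non-negativity (7.08·||x-y|| ≥ 0), identity (7.08·||x-y|| = 0 ⟺ ||x-y|| = 0 ⟺ x = y), symmetry (||x-y|| = ||y-x||), and the triangle inequality (7.08·||x-z|| ≤ 7.08·||x-y|| + 7.08·||y-z||). So d is a metric.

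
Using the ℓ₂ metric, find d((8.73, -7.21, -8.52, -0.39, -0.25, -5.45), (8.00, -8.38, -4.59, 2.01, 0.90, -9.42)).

√(Σ(x_i - y_i)²) = √((8.73 - 8)² + (-7.21 - (-8.38))² + (-8.52 - (-4.59))² + (-0.39 - 2.01)² + (-0.25 - 0.9)² + (-5.45 - (-9.42))²)
= √(0.73² + 1.17² + (-3.93)² + (-2.4)² + (-1.15)² + 3.97²) = √(0.5329 + 1.3689 + 15.4449 + 5.76 + 1.3225 + 15.7609) = √40.1901 ≈ 6.3396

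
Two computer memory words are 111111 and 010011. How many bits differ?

Differing positions: 1, 3, 4. Hamming distance = 3.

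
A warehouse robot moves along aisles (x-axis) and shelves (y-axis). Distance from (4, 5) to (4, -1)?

Σ|x_i - y_i| = |4 - 4| + |5 - (-1)| = 0 + 6 = 6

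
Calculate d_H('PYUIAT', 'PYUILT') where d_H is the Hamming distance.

Differing positions: 5. Hamming distance = 1.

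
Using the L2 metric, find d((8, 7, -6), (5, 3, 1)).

√(Σ(x_i - y_i)²) = √((8 - 5)² + (7 - 3)² + (-6 - 1)²)
= √(3² + 4² + (-7)²) = √(9 + 16 + 49) = √74 ≈ 8.6023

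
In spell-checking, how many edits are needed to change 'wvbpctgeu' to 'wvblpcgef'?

Let D[i][j] be the edit distance between the first i characters of 'wvbpctgeu' and the first j characters of 'wvblpcgef', with D[i][0] = i, D[0][j] = j, and D[i][j] = D[i-1][j-1] if the characters match, else 1 + min(D[i-1][j], D[i][j-1], D[i-1][j-1]). Filling the table (rows: prefixes of 'wvbpctgeu', columns: prefixes of 'wvblpcgef'):
     ε  w  v  b  l  p  c  g  e  f
  ε  0  1  2  3  4  5  6  7  8  9
  w  1  0  1  2  3  4  5  6  7  8
  v  2  1  0  1  2  3  4  5  6  7
  b  3  2  1  0  1  2  3  4  5  6
  p  4  3  2  1  1  1  2  3  4  5
  c  5  4  3  2  2  2  1  2  3  4
  t  6  5  4  3  3  3  2  2  3  4
  g  7  6  5  4  4  4  3  2  3  4
  e  8  7  6  5  5  5  4  3  2  3
  u  9  8  7  6  6  6  5  4  3  3
The bottom-right entry gives D[9][9] = 3, so no sequence of fewer than 3 edits works. Backtracking through the table gives one optimal edit sequence (3 edits):
  wvbpctgeu → wvblpctgeu (ins l @4)
  wvblpctgeu → wvblpcgeu (del t @7)
  wvblpcgeu → wvblpcgef (sub u→f @9)
Edit distance = 3.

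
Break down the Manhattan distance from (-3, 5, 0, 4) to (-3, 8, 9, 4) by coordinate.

Σ|x_i - y_i| = |-3 - (-3)| + |5 - 8| + |0 - 9| + |4 - 4| = 0 + 3 + 9 + 0 = 12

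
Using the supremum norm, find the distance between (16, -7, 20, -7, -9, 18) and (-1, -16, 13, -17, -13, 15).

max(|x_i - y_i|) = max(|16 - (-1)|, |-7 - (-16)|, |20 - 13|, |-7 - (-17)|, |-9 - (-13)|, |18 - 15|) = max(17, 9, 7, 10, 4, 3) = 17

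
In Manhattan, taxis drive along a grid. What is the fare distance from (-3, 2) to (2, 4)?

Σ|x_i - y_i| = |-3 - 2| + |2 - 4| = 5 + 2 = 7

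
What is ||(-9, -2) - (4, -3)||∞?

max(|x_i - y_i|) = max(|-9 - 4|, |-2 - (-3)|) = max(13, 1) = 13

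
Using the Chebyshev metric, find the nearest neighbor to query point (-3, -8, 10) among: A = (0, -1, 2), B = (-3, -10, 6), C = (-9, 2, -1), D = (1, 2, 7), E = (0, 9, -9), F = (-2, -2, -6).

Distances: d(A) = 8, d(B) = 4, d(C) = 11, d(D) = 10, d(E) = 19, d(F) = 16. Nearest: B = (-3, -10, 6) with distance 4.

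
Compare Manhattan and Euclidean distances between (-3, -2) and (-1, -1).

L1 = |-3 - (-1)| + |-2 - (-1)| = 2 + 1 = 3
L2 = √(2² + 1²) = √5 ≈ 2.2361
L1 ≥ L2 always (equality iff movement is along one axis); L1 > L2 here.
Ratio L1/L2 = 3/√5 ≈ 1.3416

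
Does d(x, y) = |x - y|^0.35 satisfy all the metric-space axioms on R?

Yes. With 0 < p = 0.35 ≤ 1, d(x,y) = |x-y|^0.35 is a metric on R. Non-negativity and symmetry are immediate; |x-y|^0.35 = 0 ⟺ |x-y| = 0 ⟺ x = y. For the triangle inequality, the function t ↦ t^0.35 is subadditive on [0,∞) when p ≤ 1, so |x-z|^0.35 ≤ (|x-y| + |y-z|)^0.35 ≤ |x-y|^0.35 + |y-z|^0.35.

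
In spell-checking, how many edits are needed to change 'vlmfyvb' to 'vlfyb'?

Let D[i][j] be the edit distance between the first i characters of 'vlmfyvb' and the first j characters of 'vlfyb', with D[i][0] = i, D[0][j] = j, and D[i][j] = D[i-1][j-1] if the characters match, else 1 + min(D[i-1][j], D[i][j-1], D[i-1][j-1]). Filling the table (rows: prefixes of 'vlmfyvb', columns: prefixes of 'vlfyb'):
     ε  v  l  f  y  b
  ε  0  1  2  3  4  5
  v  1  0  1  2  3  4
  l  2  1  0  1  2  3
  m  3  2  1  1  2  3
  f  4  3  2  1  2  3
  y  5  4  3  2  1  2
  v  6  5  4  3  2  2
  b  7  6  5  4  3  2
The bottom-right entry gives D[7][5] = 2, so no sequence of fewer than 2 edits works. Backtracking through the table gives one optimal edit sequence (2 edits):
  vlmfyvb → vlfyvb (del m @3)
  vlfyvb → vlfyb (del v @5)
Edit distance = 2.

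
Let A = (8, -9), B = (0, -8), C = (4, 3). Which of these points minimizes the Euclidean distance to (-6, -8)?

Distances: d(A) ≈ 14.0357, d(B) = 6, d(C) ≈ 14.8661. Nearest: B = (0, -8) with distance 6.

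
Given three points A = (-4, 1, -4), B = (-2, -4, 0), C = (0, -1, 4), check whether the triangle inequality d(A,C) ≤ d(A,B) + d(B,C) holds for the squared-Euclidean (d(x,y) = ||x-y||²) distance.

d(A,B) = 2² + 5² + 4² = 45, d(B,C) = 2² + 3² + 4² = 29, d(A,C) = 4² + 2² + 8² = 84.
d(A,C) = 84 > 45 + 29 = 74. Triangle inequality is VIOLATED. (Squared-Euclidean is not a metric — this is a counterexample.)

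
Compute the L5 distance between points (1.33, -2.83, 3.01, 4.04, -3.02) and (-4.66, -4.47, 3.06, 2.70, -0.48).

(Σ|x_i - y_i|^5)^(1/5) = (|1.33 - (-4.66)|^5 + |-2.83 - (-4.47)|^5 + |3.01 - 3.06|^5 + |4.04 - 2.7|^5 + |-3.02 - (-0.48)|^5)^(1/5)
= (5.99^5 + 1.64^5 + 0.05^5 + 1.34^5 + 2.54^5)^(1/5) ≈ (7711.4156 + 11.8637 + 0 + 4.3204 + 105.7228)^(1/5) = (7833.3225)^(1/5) ≈ 6.0088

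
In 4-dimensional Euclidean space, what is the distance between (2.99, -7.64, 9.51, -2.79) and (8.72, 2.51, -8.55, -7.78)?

√(Σ(x_i - y_i)²) = √((2.99 - 8.72)² + (-7.64 - 2.51)² + (9.51 - (-8.55))² + (-2.79 - (-7.78))²)
= √((-5.73)² + (-10.15)² + 18.06² + 4.99²) = √(32.8329 + 103.0225 + 326.1636 + 24.9001) = √486.9191 ≈ 22.0662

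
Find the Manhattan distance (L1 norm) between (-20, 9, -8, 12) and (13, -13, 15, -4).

Σ|x_i - y_i| = |-20 - 13| + |9 - (-13)| + |-8 - 15| + |12 - (-4)| = 33 + 22 + 23 + 16 = 94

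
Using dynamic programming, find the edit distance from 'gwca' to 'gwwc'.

Let D[i][j] be the edit distance between the first i characters of 'gwca' and the first j characters of 'gwwc', with D[i][0] = i, D[0][j] = j, and D[i][j] = D[i-1][j-1] if the characters match, else 1 + min(D[i-1][j], D[i][j-1], D[i-1][j-1]). Filling the table (rows: prefixes of 'gwca', columns: prefixes of 'gwwc'):
     ε  g  w  w  c
  ε  0  1  2  3  4
  g  1  0  1  2  3
  w  2  1  0  1  2
  c  3  2  1  1  1
  a  4  3  2  2  2
The bottom-right entry gives D[4][4] = 2, so no sequence of fewer than 2 edits works. Backtracking through the table gives one optimal edit sequence (2 edits):
  gwca → gwwa (sub c→w @3)
  gwwa → gwwc (sub a→c @4)
Edit distance = 2.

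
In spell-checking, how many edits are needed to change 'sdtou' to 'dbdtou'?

Let D[i][j] be the edit distance between the first i characters of 'sdtou' and the first j characters of 'dbdtou', with D[i][0] = i, D[0][j] = j, and D[i][j] = D[i-1][j-1] if the characters match, else 1 + min(D[i-1][j], D[i][j-1], D[i-1][j-1]). Filling the table (rows: prefixes of 'sdtou', columns: prefixes of 'dbdtou'):
     ε  d  b  d  t  o  u
  ε  0  1  2  3  4  5  6
  s  1  1  2  3  4  5  6
  d  2  1  2  2  3  4  5
  t  3  2  2  3  2  3  4
  o  4  3  3  3  3  2  3
  u  5  4  4  4  4  3  2
The bottom-right entry gives D[5][6] = 2, so no sequence of fewer than 2 edits works. Backtracking through the table gives one optimal edit sequence (2 edits):
  sdtou → dsdtou (ins d @1)
  dsdtou → dbdtou (sub s→b @2)
Edit distance = 2.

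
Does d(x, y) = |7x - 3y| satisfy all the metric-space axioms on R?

No. d fails symmetry: d(2, 9) = |7·2 - 3·9| = |-13| = 13, but d(9, 2) = |7·9 - 3·2| = |57| = 57. Since 13 ≠ 57, d(x,y) ≠ d(y,x) in general.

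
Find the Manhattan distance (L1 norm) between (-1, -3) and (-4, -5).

Σ|x_i - y_i| = |-1 - (-4)| + |-3 - (-5)| = 3 + 2 = 5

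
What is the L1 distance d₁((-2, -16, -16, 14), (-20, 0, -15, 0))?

Σ|x_i - y_i| = |-2 - (-20)| + |-16 - 0| + |-16 - (-15)| + |14 - 0| = 18 + 16 + 1 + 14 = 49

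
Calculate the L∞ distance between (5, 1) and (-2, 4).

max(|x_i - y_i|) = max(|5 - (-2)|, |1 - 4|) = max(7, 3) = 7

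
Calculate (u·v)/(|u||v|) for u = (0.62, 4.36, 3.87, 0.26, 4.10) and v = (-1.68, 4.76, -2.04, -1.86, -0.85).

With u = (0.62, 4.36, 3.87, 0.26, 4.10), v = (-1.68, 4.76, -2.04, -1.86, -0.85):
u·v = 0.62·(-1.68) + 4.36·4.76 + 3.87·(-2.04) + 0.26·(-1.86) + 4.1·(-0.85) = (-1.0416) + 20.7536 + (-7.8948) + (-0.4836) + (-3.485) = 7.8486.
|u| = √(0.62² + 4.36² + 3.87² + 0.26² + 4.1²) = √(0.3844 + 19.0096 + 14.9769 + 0.0676 + 16.81) = √51.2485, |v| = √((-1.68)² + 4.76² + (-2.04)² + (-1.86)² + (-0.85)²) = √(2.8224 + 22.6576 + 4.1616 + 3.4596 + 0.7225) = √33.8237.
cos θ = (u·v)/(|u||v|) = 7.8486/(√51.2485·√33.8237) ≈ 0.1885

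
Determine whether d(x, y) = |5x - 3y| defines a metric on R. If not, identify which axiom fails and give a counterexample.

No. d fails symmetry: d(8, 2) = |5·8 - 3·2| = |34| = 34, but d(2, 8) = |5·2 - 3·8| = |-14| = 14. Since 34 ≠ 14, d(x,y) ≠ d(y,x) in general.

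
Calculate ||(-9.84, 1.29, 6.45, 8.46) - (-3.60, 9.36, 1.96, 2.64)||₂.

√(Σ(x_i - y_i)²) = √((-9.84 - (-3.6))² + (1.29 - 9.36)² + (6.45 - 1.96)² + (8.46 - 2.64)²)
= √((-6.24)² + (-8.07)² + 4.49² + 5.82²) = √(38.9376 + 65.1249 + 20.1601 + 33.8724) = √158.095 ≈ 12.5736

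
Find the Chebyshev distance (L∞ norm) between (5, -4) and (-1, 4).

max(|x_i - y_i|) = max(|5 - (-1)|, |-4 - 4|) = max(6, 8) = 8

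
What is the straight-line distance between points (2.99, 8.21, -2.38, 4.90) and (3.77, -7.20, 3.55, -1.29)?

√(Σ(x_i - y_i)²) = √((2.99 - 3.77)² + (8.21 - (-7.2))² + (-2.38 - 3.55)² + (4.9 - (-1.29))²)
= √((-0.78)² + 15.41² + (-5.93)² + 6.19²) = √(0.6084 + 237.4681 + 35.1649 + 38.3161) = √311.5575 ≈ 17.651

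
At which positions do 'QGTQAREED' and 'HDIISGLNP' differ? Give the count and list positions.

Differing positions: 1, 2, 3, 4, 5, 6, 7, 8, 9. Hamming distance = 9.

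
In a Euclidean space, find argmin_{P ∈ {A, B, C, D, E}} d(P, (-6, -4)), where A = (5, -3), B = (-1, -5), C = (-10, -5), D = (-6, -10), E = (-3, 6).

Distances: d(A) ≈ 11.0454, d(B) ≈ 5.099, d(C) ≈ 4.1231, d(D) = 6, d(E) ≈ 10.4403. Nearest: C = (-10, -5) with distance 4.1231.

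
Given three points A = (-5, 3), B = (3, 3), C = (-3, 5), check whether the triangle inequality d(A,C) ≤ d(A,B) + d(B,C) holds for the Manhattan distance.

d(A,B) = 8 + 0 = 8, d(B,C) = 6 + 2 = 8, d(A,C) = 2 + 2 = 4.
d(A,C) = 4 ≤ 8 + 8 = 16. Triangle inequality is satisfied.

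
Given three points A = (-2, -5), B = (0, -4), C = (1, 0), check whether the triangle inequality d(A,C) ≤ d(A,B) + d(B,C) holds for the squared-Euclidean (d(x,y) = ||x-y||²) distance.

d(A,B) = 2² + 1² = 5, d(B,C) = 1² + 4² = 17, d(A,C) = 3² + 5² = 34.
d(A,C) = 34 > 5 + 17 = 22. Triangle inequality is VIOLATED. (Squared-Euclidean is not a metric — this is a counterexample.)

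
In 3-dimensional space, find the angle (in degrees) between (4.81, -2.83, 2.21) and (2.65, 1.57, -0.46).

With u = (4.81, -2.83, 2.21), v = (2.65, 1.57, -0.46):
u·v = 4.81·2.65 + (-2.83)·1.57 + 2.21·(-0.46) = 12.7465 + (-4.4431) + (-1.0166) = 7.2868.
|u| = √(4.81² + (-2.83)² + 2.21²) = √(23.1361 + 8.0089 + 4.8841) = √36.0291, |v| = √(2.65² + 1.57² + (-0.46)²) = √(7.0225 + 2.4649 + 0.2116) = √9.699.
cos θ = (u·v)/(|u||v|) = 7.2868/(√36.0291·√9.699) ≈ 0.389804
θ = arccos(0.389804) ≈ 67.06°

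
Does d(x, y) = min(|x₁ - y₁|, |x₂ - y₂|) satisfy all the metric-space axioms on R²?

No. d fails identity of indiscernibles: take x = (-1, 0) and y = (-1, 9). Then d(x,y) = min(|-1 - (-1)|, |0 - 9|) = min(0, 9) = 0, yet x ≠ y.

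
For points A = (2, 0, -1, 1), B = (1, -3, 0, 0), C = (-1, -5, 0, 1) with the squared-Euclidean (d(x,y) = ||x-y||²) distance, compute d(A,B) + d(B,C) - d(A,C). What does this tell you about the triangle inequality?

d(A,B) = 1² + 3² + 1² + 1² = 12, d(B,C) = 2² + 2² + 0² + 1² = 9, d(A,C) = 3² + 5² + 1² + 0² = 35.
d(A,B) + d(B,C) - d(A,C) = 12 + 9 - 35 = 21 - 35 = -14. This is < 0, so the triangle inequality FAILS for these points (squared-Euclidean is not a metric).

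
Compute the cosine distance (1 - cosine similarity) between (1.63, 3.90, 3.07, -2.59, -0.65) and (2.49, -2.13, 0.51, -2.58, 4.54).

With u = (1.63, 3.90, 3.07, -2.59, -0.65), v = (2.49, -2.13, 0.51, -2.58, 4.54):
u·v = 1.63·2.49 + 3.9·(-2.13) + 3.07·0.51 + (-2.59)·(-2.58) + (-0.65)·4.54 = 4.0587 + (-8.307) + 1.5657 + 6.6822 + (-2.951) = 1.0486.
|u| = √(1.63² + 3.9² + 3.07² + (-2.59)² + (-0.65)²) = √(2.6569 + 15.21 + 9.4249 + 6.7081 + 0.4225) = √34.4224, |v| = √(2.49² + (-2.13)² + 0.51² + (-2.58)² + 4.54²) = √(6.2001 + 4.5369 + 0.2601 + 6.6564 + 20.6116) = √38.2651.
cos θ = (u·v)/(|u||v|) = 1.0486/(√34.4224·√38.2651) ≈ 0.0289
Cosine distance = 1 - cos θ ≈ 1 - 0.0289 = 0.9711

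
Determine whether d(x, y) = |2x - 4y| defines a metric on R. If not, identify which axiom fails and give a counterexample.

No. d fails symmetry: d(5, 3) = |2·5 - 4·3| = |-2| = 2, but d(3, 5) = |2·3 - 4·5| = |-14| = 14. Since 2 ≠ 14, d(x,y) ≠ d(y,x) in general.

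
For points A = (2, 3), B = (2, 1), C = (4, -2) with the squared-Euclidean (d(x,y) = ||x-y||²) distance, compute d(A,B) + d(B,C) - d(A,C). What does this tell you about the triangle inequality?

d(A,B) = 0² + 2² = 4, d(B,C) = 2² + 3² = 13, d(A,C) = 2² + 5² = 29.
d(A,B) + d(B,C) - d(A,C) = 4 + 13 - 29 = 17 - 29 = -12. This is < 0, so the triangle inequality FAILS for these points (squared-Euclidean is not a metric).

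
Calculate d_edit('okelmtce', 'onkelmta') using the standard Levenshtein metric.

Let D[i][j] be the edit distance between the first i characters of 'okelmtce' and the first j characters of 'onkelmta', with D[i][0] = i, D[0][j] = j, and D[i][j] = D[i-1][j-1] if the characters match, else 1 + min(D[i-1][j], D[i][j-1], D[i-1][j-1]). Filling the table (rows: prefixes of 'okelmtce', columns: prefixes of 'onkelmta'):
     ε  o  n  k  e  l  m  t  a
  ε  0  1  2  3  4  5  6  7  8
  o  1  0  1  2  3  4  5  6  7
  k  2  1  1  1  2  3  4  5  6
  e  3  2  2  2  1  2  3  4  5
  l  4  3  3  3  2  1  2  3  4
  m  5  4  4  4  3  2  1  2  3
  t  6  5  5  5  4  3  2  1  2
  c  7  6  6  6  5  4  3  2  2
  e  8  7  7  7  6  5  4  3  3
The bottom-right entry gives D[8][8] = 3, so no sequence of fewer than 3 edits works. Backtracking through the table gives one optimal edit sequence (3 edits):
  okelmtce → onkelmtce (ins n @2)
  onkelmtce → onkelmte (del c @8)
  onkelmte → onkelmta (sub e→a @8)
Edit distance = 3.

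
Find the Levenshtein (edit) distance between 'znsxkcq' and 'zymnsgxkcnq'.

Let D[i][j] be the edit distance between the first i characters of 'znsxkcq' and the first j characters of 'zymnsgxkcnq', with D[i][0] = i, D[0][j] = j, and D[i][j] = D[i-1][j-1] if the characters match, else 1 + min(D[i-1][j], D[i][j-1], D[i-1][j-1]). Filling the table (rows: prefixes of 'znsxkcq', columns: prefixes of 'zymnsgxkcnq'):
     ε  z  y  m  n  s  g  x  k  c  n  q
  ε  0  1  2  3  4  5  6  7  8  9 10 11
  z  1  0  1  2  3  4  5  6  7  8  9 10
  n  2  1  1  2  2  3  4  5  6  7  8  9
  s  3  2  2  2  3  2  3  4  5  6  7  8
  x  4  3  3  3  3  3  3  3  4  5  6  7
  k  5  4  4  4  4  4  4  4  3  4  5  6
  c  6  5  5  5  5  5  5  5  4  3  4  5
  q  7  6  6  6  6  6  6  6  5  4  4  4
The bottom-right entry gives D[7][11] = 4, so no sequence of fewer than 4 edits works. Backtracking through the table gives one optimal edit sequence (4 edits):
  znsxkcq → zynsxkcq (ins y @2)
  zynsxkcq → zymnsxkcq (ins m @3)
  zymnsxkcq → zymnsgxkcq (ins g @6)
  zymnsgxkcq → zymnsgxkcnq (ins n @10)
Edit distance = 4.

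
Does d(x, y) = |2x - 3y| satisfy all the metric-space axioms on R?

No. d fails symmetry: d(5, 4) = |2·5 - 3·4| = |-2| = 2, but d(4, 5) = |2·4 - 3·5| = |-7| = 7. Since 2 ≠ 7, d(x,y) ≠ d(y,x) in general.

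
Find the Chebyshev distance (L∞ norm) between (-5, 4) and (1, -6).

max(|x_i - y_i|) = max(|-5 - 1|, |4 - (-6)|) = max(6, 10) = 10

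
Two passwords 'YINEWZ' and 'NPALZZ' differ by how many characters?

Differing positions: 1, 2, 3, 4, 5. Hamming distance = 5.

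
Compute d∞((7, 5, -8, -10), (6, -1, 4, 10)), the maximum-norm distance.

max(|x_i - y_i|) = max(|7 - 6|, |5 - (-1)|, |-8 - 4|, |-10 - 10|) = max(1, 6, 12, 20) = 20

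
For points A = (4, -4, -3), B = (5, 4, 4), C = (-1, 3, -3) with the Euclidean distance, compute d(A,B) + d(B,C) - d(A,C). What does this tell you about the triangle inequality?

d(A,B) = √(1² + 8² + 7²) = √114 ≈ 10.6771, d(B,C) = √(6² + 1² + 7²) = √86 ≈ 9.2736, d(A,C) = √(5² + 7² + 0²) = √74 ≈ 8.6023.
d(A,B) + d(B,C) - d(A,C) = 10.6771 + 9.2736 - 8.6023 = 19.9507 - 8.6023 = 11.3484 (to 4 decimal places). This is ≥ 0, so the triangle inequality holds for these points.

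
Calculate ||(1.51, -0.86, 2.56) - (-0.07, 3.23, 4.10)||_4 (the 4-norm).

(Σ|x_i - y_i|^4)^(1/4) = (|1.51 - (-0.07)|^4 + |-0.86 - 3.23|^4 + |2.56 - 4.1|^4)^(1/4)
= (1.58^4 + 4.09^4 + 1.54^4)^(1/4) ≈ (6.232 + 279.8293 + 5.6245)^(1/4) = (291.6858)^(1/4) ≈ 4.1327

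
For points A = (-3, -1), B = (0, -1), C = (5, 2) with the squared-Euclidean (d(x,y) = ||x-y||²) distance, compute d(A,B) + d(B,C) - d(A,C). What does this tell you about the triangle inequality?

d(A,B) = 3² + 0² = 9, d(B,C) = 5² + 3² = 34, d(A,C) = 8² + 3² = 73.
d(A,B) + d(B,C) - d(A,C) = 9 + 34 - 73 = 43 - 73 = -30. This is < 0, so the triangle inequality FAILS for these points (squared-Euclidean is not a metric).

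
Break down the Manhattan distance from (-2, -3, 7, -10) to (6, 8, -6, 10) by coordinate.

Σ|x_i - y_i| = |-2 - 6| + |-3 - 8| + |7 - (-6)| + |-10 - 10| = 8 + 11 + 13 + 20 = 52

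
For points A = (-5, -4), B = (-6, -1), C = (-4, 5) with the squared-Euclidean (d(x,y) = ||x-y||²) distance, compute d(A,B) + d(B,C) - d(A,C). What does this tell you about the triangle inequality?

d(A,B) = 1² + 3² = 10, d(B,C) = 2² + 6² = 40, d(A,C) = 1² + 9² = 82.
d(A,B) + d(B,C) - d(A,C) = 10 + 40 - 82 = 50 - 82 = -32. This is < 0, so the triangle inequality FAILS for these points (squared-Euclidean is not a metric).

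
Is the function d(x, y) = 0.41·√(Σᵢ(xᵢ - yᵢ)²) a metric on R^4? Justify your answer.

Yes. The L2 (Euclidean) norm induces a metric on R^4, and multiplying a metric by a positive constant 0.41 > 0 preserves all four axioms: non-negativity (0.41·||x-y|| ≥ 0), identity (0.41·||x-y|| = 0 ⟺ ||x-y|| = 0 ⟺ x = y), symmetry (||x-y|| = ||y-x||), and the triangle inequality (0.41·||x-z|| ≤ 0.41·||x-y|| + 0.41·||y-z||). So d is a metric.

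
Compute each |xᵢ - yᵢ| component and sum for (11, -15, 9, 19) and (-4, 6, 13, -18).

Σ|x_i - y_i| = |11 - (-4)| + |-15 - 6| + |9 - 13| + |19 - (-18)| = 15 + 21 + 4 + 37 = 77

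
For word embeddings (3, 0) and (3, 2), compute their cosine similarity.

With u = (3, 0), v = (3, 2):
u·v = 3·3 + 0·2 = 9 + 0 = 9.
|u| = √(3² + 0²) = √9, |v| = √(3² + 2²) = √13, so |u||v| = √(9·13) = √117.
cos θ = (u·v)/(|u||v|) = 9/√117 ≈ 0.8321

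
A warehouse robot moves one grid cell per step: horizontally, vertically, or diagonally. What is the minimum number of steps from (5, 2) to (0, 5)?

max(|x_i - y_i|) = max(|5 - 0|, |2 - 5|) = max(5, 3) = 5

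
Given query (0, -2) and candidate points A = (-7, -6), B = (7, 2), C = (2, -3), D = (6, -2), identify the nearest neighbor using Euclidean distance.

Distances: d(A) ≈ 8.0623, d(B) ≈ 8.0623, d(C) ≈ 2.2361, d(D) = 6. Nearest: C = (2, -3) with distance 2.2361.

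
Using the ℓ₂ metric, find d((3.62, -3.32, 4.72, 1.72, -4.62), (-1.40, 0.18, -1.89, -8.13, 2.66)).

√(Σ(x_i - y_i)²) = √((3.62 - (-1.4))² + (-3.32 - 0.18)² + (4.72 - (-1.89))² + (1.72 - (-8.13))² + (-4.62 - 2.66)²)
= √(5.02² + (-3.5)² + 6.61² + 9.85² + (-7.28)²) = √(25.2004 + 12.25 + 43.6921 + 97.0225 + 52.9984) = √231.1634 ≈ 15.2041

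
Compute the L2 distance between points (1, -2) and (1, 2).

(Σ|x_i - y_i|^2)^(1/2) = (|1 - 1|^2 + |-2 - 2|^2)^(1/2)
= (0^2 + 4^2)^(1/2) = (0 + 16)^(1/2) = (16)^(1/2) = 4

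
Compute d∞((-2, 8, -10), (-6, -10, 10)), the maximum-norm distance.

max(|x_i - y_i|) = max(|-2 - (-6)|, |8 - (-10)|, |-10 - 10|) = max(4, 18, 20) = 20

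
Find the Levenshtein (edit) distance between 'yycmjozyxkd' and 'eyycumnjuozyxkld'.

Let D[i][j] be the edit distance between the first i characters of 'yycmjozyxkd' and the first j characters of 'eyycumnjuozyxkld', with D[i][0] = i, D[0][j] = j, and D[i][j] = D[i-1][j-1] if the characters match, else 1 + min(D[i-1][j], D[i][j-1], D[i-1][j-1]). Filling the table (rows: prefixes of 'yycmjozyxkd', columns: prefixes of 'eyycumnjuozyxkld'):
     ε  e  y  y  c  u  m  n  j  u  o  z  y  x  k  l  d
  ε  0  1  2  3  4  5  6  7  8  9 10 11 12 13 14 15 16
  y  1  1  1  2  3  4  5  6  7  8  9 10 11 12 13 14 15
  y  2  2  1  1  2  3  4  5  6  7  8  9 10 11 12 13 14
  c  3  3  2  2  1  2  3  4  5  6  7  8  9 10 11 12 13
  m  4  4  3  3  2  2  2  3  4  5  6  7  8  9 10 11 12
  j  5  5  4  4  3  3  3  3  3  4  5  6  7  8  9 10 11
  o  6  6  5  5  4  4  4  4  4  4  4  5  6  7  8  9 10
  z  7  7  6  6  5  5  5  5  5  5  5  4  5  6  7  8  9
  y  8  8  7  6  6  6  6  6  6  6  6  5  4  5  6  7  8
  x  9  9  8  7  7  7  7  7  7  7  7  6  5  4  5  6  7
  k 10 10  9  8  8  8  8  8  8  8  8  7  6  5  4  5  6
  d 11 11 10  9  9  9  9  9  9  9  9  8  7  6  5  5  5
The bottom-right entry gives D[11][16] = 5, so no sequence of fewer than 5 edits works. Backtracking through the table gives one optimal edit sequence (5 edits):
  yycmjozyxkd → eyycmjozyxkd (ins e @1)
  eyycmjozyxkd → eyycumjozyxkd (ins u @5)
  eyycumjozyxkd → eyycumnjozyxkd (ins n @7)
  eyycumnjozyxkd → eyycumnjuozyxkd (ins u @9)
  eyycumnjuozyxkd → eyycumnjuozyxkld (ins l @15)
Edit distance = 5.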